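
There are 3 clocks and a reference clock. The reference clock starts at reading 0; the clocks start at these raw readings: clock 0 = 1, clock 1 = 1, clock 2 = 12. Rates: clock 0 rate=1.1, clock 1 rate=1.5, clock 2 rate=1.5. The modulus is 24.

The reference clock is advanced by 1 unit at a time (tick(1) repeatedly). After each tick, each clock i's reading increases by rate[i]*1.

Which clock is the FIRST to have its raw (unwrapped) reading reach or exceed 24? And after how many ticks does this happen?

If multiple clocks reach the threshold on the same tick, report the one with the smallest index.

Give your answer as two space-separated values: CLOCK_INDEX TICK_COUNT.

clock 0: start=1, rate=1.1, needs 24-1 = 23; ticks = ceil(23/1.1) = ceil(20.9091) = 21; reading at tick 21 = 1 + 1.1*21 = 24.1000
clock 1: start=1, rate=1.5, needs 24-1 = 23; ticks = ceil(23/1.5) = ceil(15.3333) = 16; reading at tick 16 = 1 + 1.5*16 = 25.0000
clock 2: start=12, rate=1.5, needs 24-12 = 12; ticks = ceil(12/1.5) = ceil(8.0000) = 8; reading at tick 8 = 12 + 1.5*8 = 24.0000
Minimum tick count = 8; winners = [2]; smallest index = 2

Answer: 2 8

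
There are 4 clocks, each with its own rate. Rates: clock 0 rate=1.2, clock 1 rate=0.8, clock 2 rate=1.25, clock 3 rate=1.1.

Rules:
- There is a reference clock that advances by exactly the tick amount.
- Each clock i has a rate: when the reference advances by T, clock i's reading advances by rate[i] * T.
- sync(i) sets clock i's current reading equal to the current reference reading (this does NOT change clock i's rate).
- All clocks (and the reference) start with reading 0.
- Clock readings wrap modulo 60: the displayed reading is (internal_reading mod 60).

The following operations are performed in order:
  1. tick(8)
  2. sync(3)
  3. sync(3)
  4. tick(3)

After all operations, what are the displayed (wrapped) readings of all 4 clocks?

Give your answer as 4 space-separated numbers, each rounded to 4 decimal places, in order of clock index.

After op 1 tick(8): ref=8.0000 raw=[9.6000 6.4000 10.0000 8.8000]
After op 2 sync(3): ref=8.0000 raw=[9.6000 6.4000 10.0000 8.0000]
After op 3 sync(3): ref=8.0000 raw=[9.6000 6.4000 10.0000 8.0000]
After op 4 tick(3): ref=11.0000 raw=[13.2000 8.8000 13.7500 11.3000]
Wrap final raw readings (mod 60): 13.2000 mod 60 = 13.2000; 8.8000 mod 60 = 8.8000; 13.7500 mod 60 = 13.7500; 11.3000 mod 60 = 11.3000

Answer: 13.2000 8.8000 13.7500 11.3000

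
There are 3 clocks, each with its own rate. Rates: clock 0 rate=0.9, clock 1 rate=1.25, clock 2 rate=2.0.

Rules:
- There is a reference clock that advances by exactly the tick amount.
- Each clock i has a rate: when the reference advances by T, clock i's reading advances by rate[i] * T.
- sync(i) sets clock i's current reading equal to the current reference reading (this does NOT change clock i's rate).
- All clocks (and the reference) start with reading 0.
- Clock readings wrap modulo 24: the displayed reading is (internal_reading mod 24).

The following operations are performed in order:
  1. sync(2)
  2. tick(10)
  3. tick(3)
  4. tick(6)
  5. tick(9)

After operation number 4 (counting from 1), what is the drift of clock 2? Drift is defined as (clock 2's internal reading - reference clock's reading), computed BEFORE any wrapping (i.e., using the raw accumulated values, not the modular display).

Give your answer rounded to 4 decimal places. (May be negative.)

Answer: 19.0000

Derivation:
After op 1 sync(2): ref=0.0000 raw=[0.0000 0.0000 0.0000]
After op 2 tick(10): ref=10.0000 raw=[9.0000 12.5000 20.0000]
After op 3 tick(3): ref=13.0000 raw=[11.7000 16.2500 26.0000]
After op 4 tick(6): ref=19.0000 raw=[17.1000 23.7500 38.0000]
Drift of clock 2 after op 4: 38.0000 - 19.0000 = 19.0000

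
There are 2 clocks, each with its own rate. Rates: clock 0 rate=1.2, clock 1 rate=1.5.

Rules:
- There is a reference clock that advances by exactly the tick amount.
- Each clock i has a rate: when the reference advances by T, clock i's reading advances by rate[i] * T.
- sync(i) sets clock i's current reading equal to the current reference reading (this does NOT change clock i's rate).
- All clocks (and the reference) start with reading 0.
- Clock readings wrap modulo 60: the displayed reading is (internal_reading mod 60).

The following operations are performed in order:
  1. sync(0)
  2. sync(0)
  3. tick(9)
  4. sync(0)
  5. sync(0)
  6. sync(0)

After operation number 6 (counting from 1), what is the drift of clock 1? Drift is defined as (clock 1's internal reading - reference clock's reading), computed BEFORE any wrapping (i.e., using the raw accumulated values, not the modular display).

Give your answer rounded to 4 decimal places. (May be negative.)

Answer: 4.5000

Derivation:
After op 1 sync(0): ref=0.0000 raw=[0.0000 0.0000]
After op 2 sync(0): ref=0.0000 raw=[0.0000 0.0000]
After op 3 tick(9): ref=9.0000 raw=[10.8000 13.5000]
After op 4 sync(0): ref=9.0000 raw=[9.0000 13.5000]
After op 5 sync(0): ref=9.0000 raw=[9.0000 13.5000]
After op 6 sync(0): ref=9.0000 raw=[9.0000 13.5000]
Drift of clock 1 after op 6: 13.5000 - 9.0000 = 4.5000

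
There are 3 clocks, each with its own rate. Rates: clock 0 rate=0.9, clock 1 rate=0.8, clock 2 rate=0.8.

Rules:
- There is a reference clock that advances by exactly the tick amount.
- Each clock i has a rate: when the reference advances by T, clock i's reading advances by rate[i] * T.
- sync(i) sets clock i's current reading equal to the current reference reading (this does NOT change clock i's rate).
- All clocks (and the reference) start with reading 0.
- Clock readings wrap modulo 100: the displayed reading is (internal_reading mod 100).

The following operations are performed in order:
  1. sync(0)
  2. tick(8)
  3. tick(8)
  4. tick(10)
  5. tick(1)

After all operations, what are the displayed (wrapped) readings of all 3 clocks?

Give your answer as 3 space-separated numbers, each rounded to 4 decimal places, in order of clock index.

Answer: 24.3000 21.6000 21.6000

Derivation:
After op 1 sync(0): ref=0.0000 raw=[0.0000 0.0000 0.0000]
After op 2 tick(8): ref=8.0000 raw=[7.2000 6.4000 6.4000]
After op 3 tick(8): ref=16.0000 raw=[14.4000 12.8000 12.8000]
After op 4 tick(10): ref=26.0000 raw=[23.4000 20.8000 20.8000]
After op 5 tick(1): ref=27.0000 raw=[24.3000 21.6000 21.6000]
Wrap final raw readings (mod 100): 24.3000 mod 100 = 24.3000; 21.6000 mod 100 = 21.6000; 21.6000 mod 100 = 21.6000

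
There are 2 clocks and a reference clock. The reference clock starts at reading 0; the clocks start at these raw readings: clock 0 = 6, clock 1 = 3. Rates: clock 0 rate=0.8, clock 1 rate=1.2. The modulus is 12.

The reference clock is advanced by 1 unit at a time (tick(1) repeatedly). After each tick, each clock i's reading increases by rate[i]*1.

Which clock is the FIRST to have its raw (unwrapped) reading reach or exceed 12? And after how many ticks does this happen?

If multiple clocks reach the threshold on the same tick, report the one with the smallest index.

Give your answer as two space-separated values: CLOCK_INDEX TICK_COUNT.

clock 0: start=6, rate=0.8, needs 12-6 = 6; ticks = ceil(6/0.8) = ceil(7.5000) = 8; reading at tick 8 = 6 + 0.8*8 = 12.4000
clock 1: start=3, rate=1.2, needs 12-3 = 9; ticks = ceil(9/1.2) = ceil(7.5000) = 8; reading at tick 8 = 3 + 1.2*8 = 12.6000
Minimum tick count = 8; winners = [0, 1]; smallest index = 0

Answer: 0 8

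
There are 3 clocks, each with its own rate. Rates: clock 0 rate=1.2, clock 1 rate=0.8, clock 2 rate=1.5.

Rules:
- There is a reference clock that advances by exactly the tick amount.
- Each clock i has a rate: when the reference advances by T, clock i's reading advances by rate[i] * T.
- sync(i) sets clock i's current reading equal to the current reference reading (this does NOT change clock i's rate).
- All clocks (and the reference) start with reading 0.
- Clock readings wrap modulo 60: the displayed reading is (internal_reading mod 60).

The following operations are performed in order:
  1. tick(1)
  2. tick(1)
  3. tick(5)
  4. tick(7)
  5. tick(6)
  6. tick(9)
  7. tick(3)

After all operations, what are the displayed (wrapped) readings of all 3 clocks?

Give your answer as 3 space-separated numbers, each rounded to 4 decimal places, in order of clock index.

Answer: 38.4000 25.6000 48.0000

Derivation:
After op 1 tick(1): ref=1.0000 raw=[1.2000 0.8000 1.5000]
After op 2 tick(1): ref=2.0000 raw=[2.4000 1.6000 3.0000]
After op 3 tick(5): ref=7.0000 raw=[8.4000 5.6000 10.5000]
After op 4 tick(7): ref=14.0000 raw=[16.8000 11.2000 21.0000]
After op 5 tick(6): ref=20.0000 raw=[24.0000 16.0000 30.0000]
After op 6 tick(9): ref=29.0000 raw=[34.8000 23.2000 43.5000]
After op 7 tick(3): ref=32.0000 raw=[38.4000 25.6000 48.0000]
Wrap final raw readings (mod 60): 38.4000 mod 60 = 38.4000; 25.6000 mod 60 = 25.6000; 48.0000 mod 60 = 48.0000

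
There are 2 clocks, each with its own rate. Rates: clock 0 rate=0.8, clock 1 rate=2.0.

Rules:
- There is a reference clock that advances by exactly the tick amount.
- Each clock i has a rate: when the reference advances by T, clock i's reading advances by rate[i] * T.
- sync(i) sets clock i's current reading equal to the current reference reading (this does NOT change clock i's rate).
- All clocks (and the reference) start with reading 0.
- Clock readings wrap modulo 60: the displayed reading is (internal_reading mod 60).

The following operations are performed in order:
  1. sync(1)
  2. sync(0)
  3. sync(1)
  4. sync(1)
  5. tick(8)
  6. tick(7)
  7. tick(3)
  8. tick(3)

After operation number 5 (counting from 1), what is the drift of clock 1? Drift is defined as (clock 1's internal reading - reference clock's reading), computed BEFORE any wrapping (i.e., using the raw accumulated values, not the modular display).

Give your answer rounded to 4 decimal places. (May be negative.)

After op 1 sync(1): ref=0.0000 raw=[0.0000 0.0000]
After op 2 sync(0): ref=0.0000 raw=[0.0000 0.0000]
After op 3 sync(1): ref=0.0000 raw=[0.0000 0.0000]
After op 4 sync(1): ref=0.0000 raw=[0.0000 0.0000]
After op 5 tick(8): ref=8.0000 raw=[6.4000 16.0000]
Drift of clock 1 after op 5: 16.0000 - 8.0000 = 8.0000

Answer: 8.0000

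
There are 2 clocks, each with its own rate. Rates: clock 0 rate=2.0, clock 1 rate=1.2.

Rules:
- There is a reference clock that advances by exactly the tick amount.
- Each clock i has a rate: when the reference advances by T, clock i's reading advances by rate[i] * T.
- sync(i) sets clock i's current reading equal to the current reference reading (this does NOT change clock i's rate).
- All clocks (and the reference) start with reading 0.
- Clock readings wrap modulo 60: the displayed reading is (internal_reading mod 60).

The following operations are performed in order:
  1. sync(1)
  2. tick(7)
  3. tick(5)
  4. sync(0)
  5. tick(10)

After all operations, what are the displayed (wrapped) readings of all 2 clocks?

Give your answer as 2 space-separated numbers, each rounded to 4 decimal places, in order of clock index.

Answer: 32.0000 26.4000

Derivation:
After op 1 sync(1): ref=0.0000 raw=[0.0000 0.0000]
After op 2 tick(7): ref=7.0000 raw=[14.0000 8.4000]
After op 3 tick(5): ref=12.0000 raw=[24.0000 14.4000]
After op 4 sync(0): ref=12.0000 raw=[12.0000 14.4000]
After op 5 tick(10): ref=22.0000 raw=[32.0000 26.4000]
Wrap final raw readings (mod 60): 32.0000 mod 60 = 32.0000; 26.4000 mod 60 = 26.4000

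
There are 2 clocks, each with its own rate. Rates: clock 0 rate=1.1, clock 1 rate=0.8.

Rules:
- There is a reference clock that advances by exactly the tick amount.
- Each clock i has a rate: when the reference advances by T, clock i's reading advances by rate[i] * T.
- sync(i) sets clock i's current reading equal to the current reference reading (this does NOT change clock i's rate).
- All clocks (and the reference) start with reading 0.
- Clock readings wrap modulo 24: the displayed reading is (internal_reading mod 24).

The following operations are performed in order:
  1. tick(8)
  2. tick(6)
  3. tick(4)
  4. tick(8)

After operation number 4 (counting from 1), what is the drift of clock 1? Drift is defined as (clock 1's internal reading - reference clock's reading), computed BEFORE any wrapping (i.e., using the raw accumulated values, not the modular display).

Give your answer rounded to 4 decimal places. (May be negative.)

Answer: -5.2000

Derivation:
After op 1 tick(8): ref=8.0000 raw=[8.8000 6.4000]
After op 2 tick(6): ref=14.0000 raw=[15.4000 11.2000]
After op 3 tick(4): ref=18.0000 raw=[19.8000 14.4000]
After op 4 tick(8): ref=26.0000 raw=[28.6000 20.8000]
Drift of clock 1 after op 4: 20.8000 - 26.0000 = -5.2000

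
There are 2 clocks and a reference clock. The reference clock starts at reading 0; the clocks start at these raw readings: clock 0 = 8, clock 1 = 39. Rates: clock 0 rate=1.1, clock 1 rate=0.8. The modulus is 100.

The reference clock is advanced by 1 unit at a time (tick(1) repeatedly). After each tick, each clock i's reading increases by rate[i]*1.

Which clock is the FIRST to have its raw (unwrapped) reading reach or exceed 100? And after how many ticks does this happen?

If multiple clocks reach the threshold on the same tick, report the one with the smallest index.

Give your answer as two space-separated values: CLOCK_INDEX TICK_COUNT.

clock 0: start=8, rate=1.1, needs 100-8 = 92; ticks = ceil(92/1.1) = ceil(83.6364) = 84; reading at tick 84 = 8 + 1.1*84 = 100.4000
clock 1: start=39, rate=0.8, needs 100-39 = 61; ticks = ceil(61/0.8) = ceil(76.2500) = 77; reading at tick 77 = 39 + 0.8*77 = 100.6000
Minimum tick count = 77; winners = [1]; smallest index = 1

Answer: 1 77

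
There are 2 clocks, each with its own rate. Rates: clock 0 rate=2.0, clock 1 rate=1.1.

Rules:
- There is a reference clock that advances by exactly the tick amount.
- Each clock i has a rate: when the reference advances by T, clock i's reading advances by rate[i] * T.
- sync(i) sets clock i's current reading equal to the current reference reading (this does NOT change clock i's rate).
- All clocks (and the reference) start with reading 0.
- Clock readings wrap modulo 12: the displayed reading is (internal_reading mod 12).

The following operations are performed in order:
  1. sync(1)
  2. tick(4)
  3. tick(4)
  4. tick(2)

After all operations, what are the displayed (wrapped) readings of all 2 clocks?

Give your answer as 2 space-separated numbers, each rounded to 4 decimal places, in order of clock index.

Answer: 8.0000 11.0000

Derivation:
After op 1 sync(1): ref=0.0000 raw=[0.0000 0.0000]
After op 2 tick(4): ref=4.0000 raw=[8.0000 4.4000]
After op 3 tick(4): ref=8.0000 raw=[16.0000 8.8000]
After op 4 tick(2): ref=10.0000 raw=[20.0000 11.0000]
Wrap final raw readings (mod 12): 20.0000 mod 12 = 8.0000; 11.0000 mod 12 = 11.0000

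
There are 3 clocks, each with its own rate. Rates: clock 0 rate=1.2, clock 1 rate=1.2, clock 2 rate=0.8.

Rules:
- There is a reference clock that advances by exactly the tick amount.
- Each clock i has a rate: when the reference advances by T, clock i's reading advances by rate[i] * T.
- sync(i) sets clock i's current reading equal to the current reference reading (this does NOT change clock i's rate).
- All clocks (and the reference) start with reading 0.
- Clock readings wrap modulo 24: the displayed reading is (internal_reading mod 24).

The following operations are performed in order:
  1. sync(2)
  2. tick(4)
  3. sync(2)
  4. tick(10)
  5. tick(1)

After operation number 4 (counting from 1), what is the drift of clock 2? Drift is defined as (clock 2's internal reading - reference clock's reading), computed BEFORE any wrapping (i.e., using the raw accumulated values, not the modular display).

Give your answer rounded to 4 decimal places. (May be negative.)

Answer: -2.0000

Derivation:
After op 1 sync(2): ref=0.0000 raw=[0.0000 0.0000 0.0000]
After op 2 tick(4): ref=4.0000 raw=[4.8000 4.8000 3.2000]
After op 3 sync(2): ref=4.0000 raw=[4.8000 4.8000 4.0000]
After op 4 tick(10): ref=14.0000 raw=[16.8000 16.8000 12.0000]
Drift of clock 2 after op 4: 12.0000 - 14.0000 = -2.0000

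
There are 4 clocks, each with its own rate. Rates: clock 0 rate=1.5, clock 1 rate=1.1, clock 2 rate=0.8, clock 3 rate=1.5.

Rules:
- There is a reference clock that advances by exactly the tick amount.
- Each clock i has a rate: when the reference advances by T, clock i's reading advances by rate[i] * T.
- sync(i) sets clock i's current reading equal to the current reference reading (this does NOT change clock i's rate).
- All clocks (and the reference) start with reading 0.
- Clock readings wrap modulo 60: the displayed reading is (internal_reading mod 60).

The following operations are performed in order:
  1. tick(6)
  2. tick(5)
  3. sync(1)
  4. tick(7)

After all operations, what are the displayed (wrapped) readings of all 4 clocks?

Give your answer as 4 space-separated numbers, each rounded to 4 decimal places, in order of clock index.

After op 1 tick(6): ref=6.0000 raw=[9.0000 6.6000 4.8000 9.0000]
After op 2 tick(5): ref=11.0000 raw=[16.5000 12.1000 8.8000 16.5000]
After op 3 sync(1): ref=11.0000 raw=[16.5000 11.0000 8.8000 16.5000]
After op 4 tick(7): ref=18.0000 raw=[27.0000 18.7000 14.4000 27.0000]
Wrap final raw readings (mod 60): 27.0000 mod 60 = 27.0000; 18.7000 mod 60 = 18.7000; 14.4000 mod 60 = 14.4000; 27.0000 mod 60 = 27.0000

Answer: 27.0000 18.7000 14.4000 27.0000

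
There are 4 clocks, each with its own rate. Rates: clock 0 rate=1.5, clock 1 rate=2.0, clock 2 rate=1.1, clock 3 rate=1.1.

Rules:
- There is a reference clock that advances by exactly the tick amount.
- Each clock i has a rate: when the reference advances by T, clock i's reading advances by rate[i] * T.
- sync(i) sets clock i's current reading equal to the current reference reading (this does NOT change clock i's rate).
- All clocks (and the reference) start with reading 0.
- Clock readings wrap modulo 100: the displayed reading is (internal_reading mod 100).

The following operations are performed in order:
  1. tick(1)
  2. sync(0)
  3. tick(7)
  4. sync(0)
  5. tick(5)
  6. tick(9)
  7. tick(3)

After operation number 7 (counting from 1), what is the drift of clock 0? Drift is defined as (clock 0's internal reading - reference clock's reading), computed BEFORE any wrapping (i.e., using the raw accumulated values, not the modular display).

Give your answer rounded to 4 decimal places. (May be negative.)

After op 1 tick(1): ref=1.0000 raw=[1.5000 2.0000 1.1000 1.1000]
After op 2 sync(0): ref=1.0000 raw=[1.0000 2.0000 1.1000 1.1000]
After op 3 tick(7): ref=8.0000 raw=[11.5000 16.0000 8.8000 8.8000]
After op 4 sync(0): ref=8.0000 raw=[8.0000 16.0000 8.8000 8.8000]
After op 5 tick(5): ref=13.0000 raw=[15.5000 26.0000 14.3000 14.3000]
After op 6 tick(9): ref=22.0000 raw=[29.0000 44.0000 24.2000 24.2000]
After op 7 tick(3): ref=25.0000 raw=[33.5000 50.0000 27.5000 27.5000]
Drift of clock 0 after op 7: 33.5000 - 25.0000 = 8.5000

Answer: 8.5000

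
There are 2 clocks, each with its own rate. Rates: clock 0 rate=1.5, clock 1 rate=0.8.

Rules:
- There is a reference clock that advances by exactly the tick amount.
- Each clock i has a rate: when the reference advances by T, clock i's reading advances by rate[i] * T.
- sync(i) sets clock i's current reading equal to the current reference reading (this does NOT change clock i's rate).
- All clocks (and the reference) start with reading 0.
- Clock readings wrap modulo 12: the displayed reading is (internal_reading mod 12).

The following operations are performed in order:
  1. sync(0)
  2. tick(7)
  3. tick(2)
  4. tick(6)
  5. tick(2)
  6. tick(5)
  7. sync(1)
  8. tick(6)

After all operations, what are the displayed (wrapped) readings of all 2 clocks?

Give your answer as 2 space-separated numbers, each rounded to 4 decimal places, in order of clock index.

Answer: 6.0000 2.8000

Derivation:
After op 1 sync(0): ref=0.0000 raw=[0.0000 0.0000]
After op 2 tick(7): ref=7.0000 raw=[10.5000 5.6000]
After op 3 tick(2): ref=9.0000 raw=[13.5000 7.2000]
After op 4 tick(6): ref=15.0000 raw=[22.5000 12.0000]
After op 5 tick(2): ref=17.0000 raw=[25.5000 13.6000]
After op 6 tick(5): ref=22.0000 raw=[33.0000 17.6000]
After op 7 sync(1): ref=22.0000 raw=[33.0000 22.0000]
After op 8 tick(6): ref=28.0000 raw=[42.0000 26.8000]
Wrap final raw readings (mod 12): 42.0000 mod 12 = 6.0000; 26.8000 mod 12 = 2.8000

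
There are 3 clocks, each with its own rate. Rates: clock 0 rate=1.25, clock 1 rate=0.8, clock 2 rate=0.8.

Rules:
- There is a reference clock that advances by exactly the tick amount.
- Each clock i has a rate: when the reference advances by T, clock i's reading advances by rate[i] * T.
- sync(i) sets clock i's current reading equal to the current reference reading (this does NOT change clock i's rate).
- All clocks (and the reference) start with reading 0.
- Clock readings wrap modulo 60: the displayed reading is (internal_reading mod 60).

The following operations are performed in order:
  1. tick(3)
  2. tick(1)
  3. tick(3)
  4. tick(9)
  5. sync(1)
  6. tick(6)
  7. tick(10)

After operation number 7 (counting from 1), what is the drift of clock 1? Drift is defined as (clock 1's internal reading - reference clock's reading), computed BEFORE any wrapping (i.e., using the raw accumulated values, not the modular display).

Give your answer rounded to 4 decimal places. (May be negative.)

Answer: -3.2000

Derivation:
After op 1 tick(3): ref=3.0000 raw=[3.7500 2.4000 2.4000]
After op 2 tick(1): ref=4.0000 raw=[5.0000 3.2000 3.2000]
After op 3 tick(3): ref=7.0000 raw=[8.7500 5.6000 5.6000]
After op 4 tick(9): ref=16.0000 raw=[20.0000 12.8000 12.8000]
After op 5 sync(1): ref=16.0000 raw=[20.0000 16.0000 12.8000]
After op 6 tick(6): ref=22.0000 raw=[27.5000 20.8000 17.6000]
After op 7 tick(10): ref=32.0000 raw=[40.0000 28.8000 25.6000]
Drift of clock 1 after op 7: 28.8000 - 32.0000 = -3.2000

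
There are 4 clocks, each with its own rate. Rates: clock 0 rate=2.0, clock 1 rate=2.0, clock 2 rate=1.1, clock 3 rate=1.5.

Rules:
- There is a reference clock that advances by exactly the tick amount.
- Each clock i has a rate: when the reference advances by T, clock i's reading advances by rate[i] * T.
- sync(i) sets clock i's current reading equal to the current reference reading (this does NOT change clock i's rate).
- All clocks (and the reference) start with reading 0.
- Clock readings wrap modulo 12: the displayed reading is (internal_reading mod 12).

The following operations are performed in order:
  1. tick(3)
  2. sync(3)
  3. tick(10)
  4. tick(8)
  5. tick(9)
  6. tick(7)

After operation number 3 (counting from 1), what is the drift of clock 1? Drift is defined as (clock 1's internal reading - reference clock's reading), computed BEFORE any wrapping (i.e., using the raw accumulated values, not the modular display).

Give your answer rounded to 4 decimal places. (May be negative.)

Answer: 13.0000

Derivation:
After op 1 tick(3): ref=3.0000 raw=[6.0000 6.0000 3.3000 4.5000]
After op 2 sync(3): ref=3.0000 raw=[6.0000 6.0000 3.3000 3.0000]
After op 3 tick(10): ref=13.0000 raw=[26.0000 26.0000 14.3000 18.0000]
Drift of clock 1 after op 3: 26.0000 - 13.0000 = 13.0000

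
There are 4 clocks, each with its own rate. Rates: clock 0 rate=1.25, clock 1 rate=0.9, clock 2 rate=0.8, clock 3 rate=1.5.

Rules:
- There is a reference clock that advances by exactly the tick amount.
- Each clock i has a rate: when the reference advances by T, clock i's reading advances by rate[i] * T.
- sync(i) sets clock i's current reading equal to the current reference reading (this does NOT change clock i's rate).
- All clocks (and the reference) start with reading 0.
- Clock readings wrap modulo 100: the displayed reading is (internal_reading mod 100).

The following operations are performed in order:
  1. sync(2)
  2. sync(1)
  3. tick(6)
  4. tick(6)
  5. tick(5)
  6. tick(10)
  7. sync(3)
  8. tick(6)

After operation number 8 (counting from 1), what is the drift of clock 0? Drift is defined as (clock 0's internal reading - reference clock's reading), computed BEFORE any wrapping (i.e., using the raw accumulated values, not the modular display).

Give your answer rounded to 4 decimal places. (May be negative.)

After op 1 sync(2): ref=0.0000 raw=[0.0000 0.0000 0.0000 0.0000]
After op 2 sync(1): ref=0.0000 raw=[0.0000 0.0000 0.0000 0.0000]
After op 3 tick(6): ref=6.0000 raw=[7.5000 5.4000 4.8000 9.0000]
After op 4 tick(6): ref=12.0000 raw=[15.0000 10.8000 9.6000 18.0000]
After op 5 tick(5): ref=17.0000 raw=[21.2500 15.3000 13.6000 25.5000]
After op 6 tick(10): ref=27.0000 raw=[33.7500 24.3000 21.6000 40.5000]
After op 7 sync(3): ref=27.0000 raw=[33.7500 24.3000 21.6000 27.0000]
After op 8 tick(6): ref=33.0000 raw=[41.2500 29.7000 26.4000 36.0000]
Drift of clock 0 after op 8: 41.2500 - 33.0000 = 8.2500

Answer: 8.2500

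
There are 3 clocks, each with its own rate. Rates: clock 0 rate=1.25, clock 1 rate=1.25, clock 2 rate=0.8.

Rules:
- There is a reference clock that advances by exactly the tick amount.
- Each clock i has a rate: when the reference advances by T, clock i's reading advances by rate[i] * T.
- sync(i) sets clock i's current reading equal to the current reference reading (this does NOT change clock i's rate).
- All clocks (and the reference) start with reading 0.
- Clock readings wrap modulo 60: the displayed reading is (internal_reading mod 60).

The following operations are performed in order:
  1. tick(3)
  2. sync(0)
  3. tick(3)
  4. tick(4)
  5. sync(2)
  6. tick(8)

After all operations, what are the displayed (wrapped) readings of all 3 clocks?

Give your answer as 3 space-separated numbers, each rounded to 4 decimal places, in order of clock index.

After op 1 tick(3): ref=3.0000 raw=[3.7500 3.7500 2.4000]
After op 2 sync(0): ref=3.0000 raw=[3.0000 3.7500 2.4000]
After op 3 tick(3): ref=6.0000 raw=[6.7500 7.5000 4.8000]
After op 4 tick(4): ref=10.0000 raw=[11.7500 12.5000 8.0000]
After op 5 sync(2): ref=10.0000 raw=[11.7500 12.5000 10.0000]
After op 6 tick(8): ref=18.0000 raw=[21.7500 22.5000 16.4000]
Wrap final raw readings (mod 60): 21.7500 mod 60 = 21.7500; 22.5000 mod 60 = 22.5000; 16.4000 mod 60 = 16.4000

Answer: 21.7500 22.5000 16.4000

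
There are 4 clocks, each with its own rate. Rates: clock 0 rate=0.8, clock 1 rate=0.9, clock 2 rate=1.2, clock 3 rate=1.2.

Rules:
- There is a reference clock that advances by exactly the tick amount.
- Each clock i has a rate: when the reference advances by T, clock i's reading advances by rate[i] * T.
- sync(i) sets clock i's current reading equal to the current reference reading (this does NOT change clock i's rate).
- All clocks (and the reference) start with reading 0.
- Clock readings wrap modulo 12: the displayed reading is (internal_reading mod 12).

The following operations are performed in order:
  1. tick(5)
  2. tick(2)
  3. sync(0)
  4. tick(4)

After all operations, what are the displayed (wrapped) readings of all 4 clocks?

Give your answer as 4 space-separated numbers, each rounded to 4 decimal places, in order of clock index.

After op 1 tick(5): ref=5.0000 raw=[4.0000 4.5000 6.0000 6.0000]
After op 2 tick(2): ref=7.0000 raw=[5.6000 6.3000 8.4000 8.4000]
After op 3 sync(0): ref=7.0000 raw=[7.0000 6.3000 8.4000 8.4000]
After op 4 tick(4): ref=11.0000 raw=[10.2000 9.9000 13.2000 13.2000]
Wrap final raw readings (mod 12): 10.2000 mod 12 = 10.2000; 9.9000 mod 12 = 9.9000; 13.2000 mod 12 = 1.2000; 13.2000 mod 12 = 1.2000

Answer: 10.2000 9.9000 1.2000 1.2000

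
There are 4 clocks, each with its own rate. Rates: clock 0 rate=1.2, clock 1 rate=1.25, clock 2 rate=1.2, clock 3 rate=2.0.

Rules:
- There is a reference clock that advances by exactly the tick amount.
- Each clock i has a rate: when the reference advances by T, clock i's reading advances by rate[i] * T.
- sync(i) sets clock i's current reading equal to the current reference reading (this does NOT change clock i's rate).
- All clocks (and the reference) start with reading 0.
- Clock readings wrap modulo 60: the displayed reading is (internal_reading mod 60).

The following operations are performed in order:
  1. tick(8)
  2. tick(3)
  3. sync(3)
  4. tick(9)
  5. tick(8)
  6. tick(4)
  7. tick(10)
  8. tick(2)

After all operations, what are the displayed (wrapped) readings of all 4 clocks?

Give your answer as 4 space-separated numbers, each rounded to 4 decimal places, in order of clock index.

Answer: 52.8000 55.0000 52.8000 17.0000

Derivation:
After op 1 tick(8): ref=8.0000 raw=[9.6000 10.0000 9.6000 16.0000]
After op 2 tick(3): ref=11.0000 raw=[13.2000 13.7500 13.2000 22.0000]
After op 3 sync(3): ref=11.0000 raw=[13.2000 13.7500 13.2000 11.0000]
After op 4 tick(9): ref=20.0000 raw=[24.0000 25.0000 24.0000 29.0000]
After op 5 tick(8): ref=28.0000 raw=[33.6000 35.0000 33.6000 45.0000]
After op 6 tick(4): ref=32.0000 raw=[38.4000 40.0000 38.4000 53.0000]
After op 7 tick(10): ref=42.0000 raw=[50.4000 52.5000 50.4000 73.0000]
After op 8 tick(2): ref=44.0000 raw=[52.8000 55.0000 52.8000 77.0000]
Wrap final raw readings (mod 60): 52.8000 mod 60 = 52.8000; 55.0000 mod 60 = 55.0000; 52.8000 mod 60 = 52.8000; 77.0000 mod 60 = 17.0000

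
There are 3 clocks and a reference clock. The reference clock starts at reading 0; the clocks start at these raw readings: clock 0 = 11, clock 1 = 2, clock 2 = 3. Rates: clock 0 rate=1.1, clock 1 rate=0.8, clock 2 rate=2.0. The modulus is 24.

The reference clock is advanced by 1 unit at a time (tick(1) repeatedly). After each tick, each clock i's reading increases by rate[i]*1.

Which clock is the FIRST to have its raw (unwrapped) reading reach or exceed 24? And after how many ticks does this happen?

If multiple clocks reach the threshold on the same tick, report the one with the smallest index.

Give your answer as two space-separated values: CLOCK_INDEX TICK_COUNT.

Answer: 2 11

Derivation:
clock 0: start=11, rate=1.1, needs 24-11 = 13; ticks = ceil(13/1.1) = ceil(11.8182) = 12; reading at tick 12 = 11 + 1.1*12 = 24.2000
clock 1: start=2, rate=0.8, needs 24-2 = 22; ticks = ceil(22/0.8) = ceil(27.5000) = 28; reading at tick 28 = 2 + 0.8*28 = 24.4000
clock 2: start=3, rate=2.0, needs 24-3 = 21; ticks = ceil(21/2.0) = ceil(10.5000) = 11; reading at tick 11 = 3 + 2.0*11 = 25.0000
Minimum tick count = 11; winners = [2]; smallest index = 2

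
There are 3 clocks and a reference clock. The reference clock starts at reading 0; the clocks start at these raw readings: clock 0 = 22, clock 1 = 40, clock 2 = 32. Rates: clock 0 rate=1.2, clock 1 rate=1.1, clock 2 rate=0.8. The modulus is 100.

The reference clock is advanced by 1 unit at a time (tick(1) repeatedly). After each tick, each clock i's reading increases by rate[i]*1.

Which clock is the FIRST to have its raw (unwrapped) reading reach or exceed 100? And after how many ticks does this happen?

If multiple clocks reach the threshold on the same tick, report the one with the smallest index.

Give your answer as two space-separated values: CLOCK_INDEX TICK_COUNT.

clock 0: start=22, rate=1.2, needs 100-22 = 78; ticks = ceil(78/1.2) = ceil(65.0000) = 65; reading at tick 65 = 22 + 1.2*65 = 100.0000
clock 1: start=40, rate=1.1, needs 100-40 = 60; ticks = ceil(60/1.1) = ceil(54.5455) = 55; reading at tick 55 = 40 + 1.1*55 = 100.5000
clock 2: start=32, rate=0.8, needs 100-32 = 68; ticks = ceil(68/0.8) = ceil(85.0000) = 85; reading at tick 85 = 32 + 0.8*85 = 100.0000
Minimum tick count = 55; winners = [1]; smallest index = 1

Answer: 1 55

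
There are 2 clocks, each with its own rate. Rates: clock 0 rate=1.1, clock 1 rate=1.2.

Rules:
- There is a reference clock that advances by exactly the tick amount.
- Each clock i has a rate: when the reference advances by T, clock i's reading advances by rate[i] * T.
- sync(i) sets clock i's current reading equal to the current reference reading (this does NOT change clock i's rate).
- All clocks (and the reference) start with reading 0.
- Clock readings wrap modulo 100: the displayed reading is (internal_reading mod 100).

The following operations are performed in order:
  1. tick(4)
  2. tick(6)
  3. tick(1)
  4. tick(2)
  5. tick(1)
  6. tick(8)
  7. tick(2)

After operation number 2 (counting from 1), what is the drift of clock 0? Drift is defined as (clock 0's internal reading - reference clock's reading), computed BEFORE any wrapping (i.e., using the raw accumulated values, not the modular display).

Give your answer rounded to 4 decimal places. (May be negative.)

Answer: 1.0000

Derivation:
After op 1 tick(4): ref=4.0000 raw=[4.4000 4.8000]
After op 2 tick(6): ref=10.0000 raw=[11.0000 12.0000]
Drift of clock 0 after op 2: 11.0000 - 10.0000 = 1.0000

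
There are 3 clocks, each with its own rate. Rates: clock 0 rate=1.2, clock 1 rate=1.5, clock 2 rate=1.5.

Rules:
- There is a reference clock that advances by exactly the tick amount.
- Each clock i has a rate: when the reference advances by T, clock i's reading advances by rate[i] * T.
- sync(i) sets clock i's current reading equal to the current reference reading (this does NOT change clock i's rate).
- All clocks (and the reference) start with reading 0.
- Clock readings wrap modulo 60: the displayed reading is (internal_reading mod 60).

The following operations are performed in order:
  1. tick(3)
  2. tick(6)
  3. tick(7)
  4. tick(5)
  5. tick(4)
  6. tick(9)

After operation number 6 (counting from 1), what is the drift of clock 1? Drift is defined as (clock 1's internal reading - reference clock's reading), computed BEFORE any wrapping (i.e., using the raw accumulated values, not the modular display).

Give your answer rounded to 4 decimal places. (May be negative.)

After op 1 tick(3): ref=3.0000 raw=[3.6000 4.5000 4.5000]
After op 2 tick(6): ref=9.0000 raw=[10.8000 13.5000 13.5000]
After op 3 tick(7): ref=16.0000 raw=[19.2000 24.0000 24.0000]
After op 4 tick(5): ref=21.0000 raw=[25.2000 31.5000 31.5000]
After op 5 tick(4): ref=25.0000 raw=[30.0000 37.5000 37.5000]
After op 6 tick(9): ref=34.0000 raw=[40.8000 51.0000 51.0000]
Drift of clock 1 after op 6: 51.0000 - 34.0000 = 17.0000

Answer: 17.0000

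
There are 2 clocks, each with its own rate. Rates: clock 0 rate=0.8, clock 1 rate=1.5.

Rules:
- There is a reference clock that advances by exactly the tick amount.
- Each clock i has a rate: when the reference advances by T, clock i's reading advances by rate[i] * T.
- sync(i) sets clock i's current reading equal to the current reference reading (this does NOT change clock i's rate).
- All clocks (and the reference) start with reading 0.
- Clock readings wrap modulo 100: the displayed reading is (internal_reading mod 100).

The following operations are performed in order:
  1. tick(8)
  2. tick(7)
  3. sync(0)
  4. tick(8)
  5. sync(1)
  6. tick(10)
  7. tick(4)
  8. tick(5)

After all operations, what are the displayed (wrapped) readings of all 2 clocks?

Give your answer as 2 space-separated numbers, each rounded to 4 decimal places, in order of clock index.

Answer: 36.6000 51.5000

Derivation:
After op 1 tick(8): ref=8.0000 raw=[6.4000 12.0000]
After op 2 tick(7): ref=15.0000 raw=[12.0000 22.5000]
After op 3 sync(0): ref=15.0000 raw=[15.0000 22.5000]
After op 4 tick(8): ref=23.0000 raw=[21.4000 34.5000]
After op 5 sync(1): ref=23.0000 raw=[21.4000 23.0000]
After op 6 tick(10): ref=33.0000 raw=[29.4000 38.0000]
After op 7 tick(4): ref=37.0000 raw=[32.6000 44.0000]
After op 8 tick(5): ref=42.0000 raw=[36.6000 51.5000]
Wrap final raw readings (mod 100): 36.6000 mod 100 = 36.6000; 51.5000 mod 100 = 51.5000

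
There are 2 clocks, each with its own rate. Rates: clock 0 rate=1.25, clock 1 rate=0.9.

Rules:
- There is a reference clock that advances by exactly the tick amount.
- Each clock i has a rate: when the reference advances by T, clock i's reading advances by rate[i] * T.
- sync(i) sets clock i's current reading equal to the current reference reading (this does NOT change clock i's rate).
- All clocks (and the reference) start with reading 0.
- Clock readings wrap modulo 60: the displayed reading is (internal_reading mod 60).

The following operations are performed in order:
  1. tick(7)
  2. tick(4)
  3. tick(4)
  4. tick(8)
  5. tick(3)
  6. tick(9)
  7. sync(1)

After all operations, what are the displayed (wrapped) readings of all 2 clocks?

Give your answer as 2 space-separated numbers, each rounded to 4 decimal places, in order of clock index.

Answer: 43.7500 35.0000

Derivation:
After op 1 tick(7): ref=7.0000 raw=[8.7500 6.3000]
After op 2 tick(4): ref=11.0000 raw=[13.7500 9.9000]
After op 3 tick(4): ref=15.0000 raw=[18.7500 13.5000]
After op 4 tick(8): ref=23.0000 raw=[28.7500 20.7000]
After op 5 tick(3): ref=26.0000 raw=[32.5000 23.4000]
After op 6 tick(9): ref=35.0000 raw=[43.7500 31.5000]
After op 7 sync(1): ref=35.0000 raw=[43.7500 35.0000]
Wrap final raw readings (mod 60): 43.7500 mod 60 = 43.7500; 35.0000 mod 60 = 35.0000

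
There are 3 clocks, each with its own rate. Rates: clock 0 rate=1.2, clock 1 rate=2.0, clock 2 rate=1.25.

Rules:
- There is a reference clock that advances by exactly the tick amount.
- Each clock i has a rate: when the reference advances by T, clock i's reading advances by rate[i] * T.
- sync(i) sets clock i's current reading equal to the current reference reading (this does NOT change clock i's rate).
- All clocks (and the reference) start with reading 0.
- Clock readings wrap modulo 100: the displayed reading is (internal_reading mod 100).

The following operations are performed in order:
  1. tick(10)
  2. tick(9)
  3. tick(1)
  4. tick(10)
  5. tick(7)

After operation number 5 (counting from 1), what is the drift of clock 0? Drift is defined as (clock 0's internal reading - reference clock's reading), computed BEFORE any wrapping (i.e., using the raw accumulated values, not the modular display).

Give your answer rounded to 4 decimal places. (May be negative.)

Answer: 7.4000

Derivation:
After op 1 tick(10): ref=10.0000 raw=[12.0000 20.0000 12.5000]
After op 2 tick(9): ref=19.0000 raw=[22.8000 38.0000 23.7500]
After op 3 tick(1): ref=20.0000 raw=[24.0000 40.0000 25.0000]
After op 4 tick(10): ref=30.0000 raw=[36.0000 60.0000 37.5000]
After op 5 tick(7): ref=37.0000 raw=[44.4000 74.0000 46.2500]
Drift of clock 0 after op 5: 44.4000 - 37.0000 = 7.4000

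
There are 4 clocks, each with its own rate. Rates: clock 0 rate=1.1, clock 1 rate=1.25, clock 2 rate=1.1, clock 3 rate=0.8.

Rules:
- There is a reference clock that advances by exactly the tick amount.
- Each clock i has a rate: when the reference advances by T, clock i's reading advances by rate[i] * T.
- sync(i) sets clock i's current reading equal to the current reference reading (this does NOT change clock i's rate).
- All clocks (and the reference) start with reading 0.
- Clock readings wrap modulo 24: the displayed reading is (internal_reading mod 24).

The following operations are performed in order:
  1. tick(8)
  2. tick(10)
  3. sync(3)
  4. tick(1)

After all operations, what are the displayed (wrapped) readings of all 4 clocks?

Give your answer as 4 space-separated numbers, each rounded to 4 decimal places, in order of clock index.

Answer: 20.9000 23.7500 20.9000 18.8000

Derivation:
After op 1 tick(8): ref=8.0000 raw=[8.8000 10.0000 8.8000 6.4000]
After op 2 tick(10): ref=18.0000 raw=[19.8000 22.5000 19.8000 14.4000]
After op 3 sync(3): ref=18.0000 raw=[19.8000 22.5000 19.8000 18.0000]
After op 4 tick(1): ref=19.0000 raw=[20.9000 23.7500 20.9000 18.8000]
Wrap final raw readings (mod 24): 20.9000 mod 24 = 20.9000; 23.7500 mod 24 = 23.7500; 20.9000 mod 24 = 20.9000; 18.8000 mod 24 = 18.8000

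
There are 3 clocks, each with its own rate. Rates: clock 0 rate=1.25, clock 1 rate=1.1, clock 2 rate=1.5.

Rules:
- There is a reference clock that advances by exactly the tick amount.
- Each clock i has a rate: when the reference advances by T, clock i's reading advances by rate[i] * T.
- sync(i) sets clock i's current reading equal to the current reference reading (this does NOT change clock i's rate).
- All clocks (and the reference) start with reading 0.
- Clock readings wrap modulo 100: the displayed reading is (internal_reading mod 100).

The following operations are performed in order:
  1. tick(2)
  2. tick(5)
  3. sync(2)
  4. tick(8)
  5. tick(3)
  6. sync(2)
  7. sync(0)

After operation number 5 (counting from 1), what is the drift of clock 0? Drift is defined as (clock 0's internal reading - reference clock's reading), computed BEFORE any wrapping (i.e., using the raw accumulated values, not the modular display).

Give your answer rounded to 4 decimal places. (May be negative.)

Answer: 4.5000

Derivation:
After op 1 tick(2): ref=2.0000 raw=[2.5000 2.2000 3.0000]
After op 2 tick(5): ref=7.0000 raw=[8.7500 7.7000 10.5000]
After op 3 sync(2): ref=7.0000 raw=[8.7500 7.7000 7.0000]
After op 4 tick(8): ref=15.0000 raw=[18.7500 16.5000 19.0000]
After op 5 tick(3): ref=18.0000 raw=[22.5000 19.8000 23.5000]
Drift of clock 0 after op 5: 22.5000 - 18.0000 = 4.5000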